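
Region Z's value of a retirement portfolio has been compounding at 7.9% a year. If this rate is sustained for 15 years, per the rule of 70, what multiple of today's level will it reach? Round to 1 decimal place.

Doubles every ≈ 8.86 years (70/7.9).
15 years is 1.69 doublings; 2^1.69 ≈ 3.2×.

approximately 3.2 times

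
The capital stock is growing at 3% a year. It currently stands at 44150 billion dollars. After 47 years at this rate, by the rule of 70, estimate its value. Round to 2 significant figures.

about 180000 billion dollars

It doubles every 70/3 ≈ 23.33 years, so 47 years is 2.01 doublings.
2^2.01 ≈ 4.03; 44150 × 4.03 ≈ 180000 billion dollars.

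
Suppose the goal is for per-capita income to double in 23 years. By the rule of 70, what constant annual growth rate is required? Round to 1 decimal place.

about 3.0% annually

70 / 23 ≈ 3.04, so about 3.0% annually.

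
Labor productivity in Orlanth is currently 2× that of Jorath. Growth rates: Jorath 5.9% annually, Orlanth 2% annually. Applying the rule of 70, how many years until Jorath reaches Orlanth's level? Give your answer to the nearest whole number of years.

around 18 years

The growth-rate gap is 5.9% − 2% = 3.9 percentage points.
So the ratio between them halves every 70/3.9 ≈ 17.95 years.
A 2× gap closes after 1 halving: 1 × 17.95 ≈ 18 years.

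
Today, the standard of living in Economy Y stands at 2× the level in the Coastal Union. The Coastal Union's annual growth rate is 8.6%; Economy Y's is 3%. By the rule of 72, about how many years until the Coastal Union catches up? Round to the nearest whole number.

roughly 13 years

The growth-rate gap is 8.6% − 3% = 5.6 percentage points.
So the ratio between them halves every 72/5.6 ≈ 12.86 years.
A 2× gap closes after 1 halving: 1 × 12.86 ≈ 13 years.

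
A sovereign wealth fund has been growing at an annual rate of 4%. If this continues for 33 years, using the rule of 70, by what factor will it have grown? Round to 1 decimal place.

≈ 3.7 times

Doubles every ≈ 17.50 years (70/4).
33 years is 1.89 doublings; 2^1.89 ≈ 3.7×.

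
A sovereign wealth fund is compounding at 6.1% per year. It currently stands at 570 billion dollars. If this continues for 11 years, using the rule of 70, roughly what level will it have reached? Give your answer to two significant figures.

Doubling time ≈ 70/6.1 = 11.48 years.
11 years is 11/11.48 ≈ 0.96 doublings, a factor of 2^0.96 ≈ 1.95.
570 × 1.95 ≈ 1100 billion dollars.

about 1100 billion dollars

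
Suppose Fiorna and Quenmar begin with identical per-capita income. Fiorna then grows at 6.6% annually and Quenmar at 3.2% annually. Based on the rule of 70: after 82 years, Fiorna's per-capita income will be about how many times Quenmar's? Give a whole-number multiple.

Fiorna pulls ahead at 3.4 pp per year, so the ratio doubles every 70/3.4 ≈ 20.59 years.
In 82 years that's 3.98 doublings: 2^3.98 ≈ 16.

≈ 16 times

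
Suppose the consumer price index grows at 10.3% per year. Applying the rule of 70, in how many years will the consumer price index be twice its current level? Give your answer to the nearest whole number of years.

roughly 7 years

70/10.3 ≈ 6.80, so it doubles roughly every 7 years.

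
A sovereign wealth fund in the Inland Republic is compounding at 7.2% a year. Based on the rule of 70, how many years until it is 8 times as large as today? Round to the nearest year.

roughly 29 years

One doubling takes 70/7.2 = 9.72 years.
Getting to 8× needs 3 doublings: 3 × 9.72 ≈ 29 years.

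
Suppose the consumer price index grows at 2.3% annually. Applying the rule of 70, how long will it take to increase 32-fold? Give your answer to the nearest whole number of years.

At 2.3% it doubles every 70/2.3 ≈ 30.43 years.
32× is 5 doublings, so 5 × 30.43 ≈ 152 years.

about 152 years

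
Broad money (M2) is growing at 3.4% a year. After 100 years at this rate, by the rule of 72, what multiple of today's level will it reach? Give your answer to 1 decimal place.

Doubling time ≈ 72/3.4 = 21.18 years.
100 years / 21.18 ≈ 4.72 doublings → factor 2^4.72 ≈ 26.4.

≈ 26.4 times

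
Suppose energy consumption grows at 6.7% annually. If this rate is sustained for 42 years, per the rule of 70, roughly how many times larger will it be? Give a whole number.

16 times

70/6.7 ≈ 10.45 years per doubling.
42 years fits 4 doublings: 2^4 = 16.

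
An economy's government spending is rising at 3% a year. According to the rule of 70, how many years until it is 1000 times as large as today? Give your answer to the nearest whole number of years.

At 3% it doubles every 70/3 ≈ 23.33 years.
Reaching 1000× takes log₂(1000) ≈ 9.97 doublings.
9.97 × 23.33 ≈ 233 years.

approximately 233 years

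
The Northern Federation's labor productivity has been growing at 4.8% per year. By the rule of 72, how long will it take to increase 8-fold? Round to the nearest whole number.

At 4.8% it doubles every 72/4.8 ≈ 15.00 years.
8× is 3 doublings, so 3 × 15.00 ≈ 45 years.

≈ 45 years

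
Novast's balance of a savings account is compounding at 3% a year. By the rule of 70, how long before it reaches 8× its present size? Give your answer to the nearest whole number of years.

At 3% it doubles every 70/3 ≈ 23.33 years.
8 = 2^3, so 3 doublings → 70 years.

≈ 70 years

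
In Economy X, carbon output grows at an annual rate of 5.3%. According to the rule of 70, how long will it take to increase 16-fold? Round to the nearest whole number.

One doubling takes 70/5.3 = 13.21 years.
Getting to 16× needs 4 doublings: 4 × 13.21 ≈ 53 years.

about 53 years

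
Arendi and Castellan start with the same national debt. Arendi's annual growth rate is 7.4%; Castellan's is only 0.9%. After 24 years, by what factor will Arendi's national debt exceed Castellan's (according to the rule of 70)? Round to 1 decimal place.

Rate gap = 7.4% − 0.9% = 6.5 points.
The ratio doubles every 70/6.5 ≈ 10.77 years.
24/10.77 ≈ 2.23 doublings → ratio ≈ 2^2.23 ≈ 4.7.

around 4.7 times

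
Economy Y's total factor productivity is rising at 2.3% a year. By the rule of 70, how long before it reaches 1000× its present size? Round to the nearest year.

Doubling time ≈ 70/2.3 = 30.43 years.
1000× is log₂ 1000 ≈ 9.97 doublings, so ≈ 9.97 × 30.43 = 303 years.

around 303 years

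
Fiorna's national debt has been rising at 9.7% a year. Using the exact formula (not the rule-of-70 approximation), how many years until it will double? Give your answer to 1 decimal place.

t = ln(2) / ln(1 + 0.097) = 0.6931 / 0.092579 ≈ 7.49.

7.5 years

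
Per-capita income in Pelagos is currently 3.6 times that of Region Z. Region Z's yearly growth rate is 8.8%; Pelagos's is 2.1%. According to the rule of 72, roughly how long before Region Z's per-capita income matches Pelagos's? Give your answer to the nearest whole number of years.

about 20 years

The growth-rate gap is 8.8% − 2.1% = 6.7 percentage points.
So the ratio between them halves every 72/6.7 ≈ 10.75 years.
A 3.6 times gap takes log₂(3.6) ≈ 1.85 halvings to close: 1.85 × 10.75 ≈ 20 years.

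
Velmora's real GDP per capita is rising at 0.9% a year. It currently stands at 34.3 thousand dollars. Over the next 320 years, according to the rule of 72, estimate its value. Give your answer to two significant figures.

≈ 550 thousand dollars

It doubles every 72/0.9 ≈ 80.00 years, so 320 years is 4.00 doublings.
2^4.00 ≈ 16.00; 34.3 × 16.00 ≈ 550 thousand dollars.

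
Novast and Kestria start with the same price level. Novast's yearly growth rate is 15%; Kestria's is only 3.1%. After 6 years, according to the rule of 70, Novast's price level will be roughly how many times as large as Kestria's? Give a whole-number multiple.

Rate gap = 15% − 3.1% = 11.9 points.
The ratio doubles every 70/11.9 ≈ 5.88 years.
6/5.88 ≈ 1.02 doublings → ratio ≈ 2^1.02 ≈ 2.

2 times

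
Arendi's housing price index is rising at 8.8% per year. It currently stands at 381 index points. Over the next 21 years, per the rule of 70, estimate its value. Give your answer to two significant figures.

Doubling time ≈ 70/8.8 = 7.95 years.
21 years is 21/7.95 ≈ 2.64 doublings, a factor of 2^2.64 ≈ 6.23.
381 × 6.23 ≈ 2400 index points.

2400 index points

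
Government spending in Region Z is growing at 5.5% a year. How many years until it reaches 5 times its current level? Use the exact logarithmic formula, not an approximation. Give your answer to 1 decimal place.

30.1 years

t = ln(5) / ln(1 + 0.055) = 1.6094 / 0.053541 ≈ 30.06.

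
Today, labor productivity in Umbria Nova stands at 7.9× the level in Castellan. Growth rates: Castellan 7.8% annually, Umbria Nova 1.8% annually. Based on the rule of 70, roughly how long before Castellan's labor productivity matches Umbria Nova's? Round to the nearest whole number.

What matters is the difference: 6 pp.
Rule of 70 on the gap: the ratio halves every 70/6 ≈ 11.67 years.
A 7.9× gap takes log₂(7.9) ≈ 2.98 halvings to close: 2.98 × 11.67 ≈ 35 years.

around 35 years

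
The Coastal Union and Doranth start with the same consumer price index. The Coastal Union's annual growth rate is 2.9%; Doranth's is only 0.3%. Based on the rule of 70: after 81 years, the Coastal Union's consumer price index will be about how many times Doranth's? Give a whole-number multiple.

Only the 2.6-point difference matters.
70/2.6 ≈ 26.92 years per doubling of the ratio; 81 years gives 3.01 doublings, so ≈ 8×.

approximately 8 times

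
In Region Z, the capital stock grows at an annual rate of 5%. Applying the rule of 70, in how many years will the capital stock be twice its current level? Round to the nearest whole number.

Doubling time ≈ 70 / 5 = 14.00 years.

approximately 14 years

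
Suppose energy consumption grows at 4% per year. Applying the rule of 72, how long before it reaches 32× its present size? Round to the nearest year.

around 90 years

At 4% it doubles every 72/4 ≈ 18.00 years.
32 = 2^5, so 5 doublings → 90 years.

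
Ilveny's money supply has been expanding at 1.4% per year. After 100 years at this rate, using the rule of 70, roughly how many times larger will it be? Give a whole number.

70/1.4 ≈ 50.00 years per doubling.
100 years fits 2 doublings: 2^2 = 4.

≈ 4 times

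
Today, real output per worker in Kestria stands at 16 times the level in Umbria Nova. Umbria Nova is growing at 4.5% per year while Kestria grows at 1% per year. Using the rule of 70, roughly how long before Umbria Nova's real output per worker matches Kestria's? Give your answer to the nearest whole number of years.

80 years

What matters is the difference: 3.5 pp.
Rule of 70 on the gap: the ratio halves every 70/3.5 ≈ 20.00 years.
A 16 times gap closes after 4 halvings: 4 × 20.00 ≈ 80 years.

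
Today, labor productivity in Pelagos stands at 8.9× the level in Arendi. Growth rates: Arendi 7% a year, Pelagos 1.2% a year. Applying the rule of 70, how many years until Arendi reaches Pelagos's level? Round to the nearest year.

The growth-rate gap is 7% − 1.2% = 5.8 percentage points.
So the ratio between them halves every 70/5.8 ≈ 12.07 years.
An 8.9× gap takes log₂(8.9) ≈ 3.15 halvings to close: 3.15 × 12.07 ≈ 38 years.

approximately 38 years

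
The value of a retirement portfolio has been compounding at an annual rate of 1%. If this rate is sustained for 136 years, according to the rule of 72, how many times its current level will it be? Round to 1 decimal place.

≈ 3.7 times

Doubling time ≈ 72/1 = 72.00 years.
136 years / 72.00 ≈ 1.89 doublings → factor 2^1.89 ≈ 3.7.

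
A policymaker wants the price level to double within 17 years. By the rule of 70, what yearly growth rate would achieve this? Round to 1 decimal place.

roughly 4.1% per year

70 / 17 ≈ 4.12, so about 4.1% per year.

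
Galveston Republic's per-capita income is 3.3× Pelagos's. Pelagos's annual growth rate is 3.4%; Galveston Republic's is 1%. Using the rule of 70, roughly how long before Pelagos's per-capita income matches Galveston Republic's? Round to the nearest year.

around 50 years

The growth-rate gap is 3.4% − 1% = 2.4 percentage points.
So the ratio between them halves every 70/2.4 ≈ 29.17 years.
A 3.3× gap takes log₂(3.3) ≈ 1.72 halvings to close: 1.72 × 29.17 ≈ 50 years.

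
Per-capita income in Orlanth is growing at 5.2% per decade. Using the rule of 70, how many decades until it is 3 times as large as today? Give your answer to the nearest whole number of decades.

≈ 21 decades

One doubling takes 70/5.2 = 13.46 decades.
Reaching 3× takes log₂(3) ≈ 1.58 doublings.
1.58 × 13.46 ≈ 21 decades.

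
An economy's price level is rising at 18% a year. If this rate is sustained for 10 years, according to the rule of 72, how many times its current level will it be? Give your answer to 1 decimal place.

Doubles every ≈ 4.00 years (72/18).
10 years is 2.50 doublings; 2^2.50 ≈ 5.7×.

roughly 5.7 times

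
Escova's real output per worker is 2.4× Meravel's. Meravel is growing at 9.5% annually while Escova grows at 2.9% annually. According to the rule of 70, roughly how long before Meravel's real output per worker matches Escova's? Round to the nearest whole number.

The growth-rate gap is 9.5% − 2.9% = 6.6 percentage points.
So the ratio between them halves every 70/6.6 ≈ 10.61 years.
A 2.4× gap takes log₂(2.4) ≈ 1.26 halvings to close: 1.26 × 10.61 ≈ 13 years.

approximately 13 years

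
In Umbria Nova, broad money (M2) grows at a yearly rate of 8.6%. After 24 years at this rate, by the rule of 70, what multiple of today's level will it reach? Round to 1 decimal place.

Doubling time ≈ 70/8.6 = 8.14 years.
24 years / 8.14 ≈ 2.95 doublings → factor 2^2.95 ≈ 7.7.

roughly 7.7 times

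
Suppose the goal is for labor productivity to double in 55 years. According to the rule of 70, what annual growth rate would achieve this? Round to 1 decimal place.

1.3%

70 / 55 ≈ 1.27, so about 1.3% annually.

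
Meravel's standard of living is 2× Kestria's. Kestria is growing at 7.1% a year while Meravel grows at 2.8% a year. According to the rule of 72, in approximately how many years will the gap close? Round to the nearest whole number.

around 17 years

The growth-rate gap is 7.1% − 2.8% = 4.3 percentage points.
So the ratio between them halves every 72/4.3 ≈ 16.74 years.
A 2× gap closes after 1 halving: 1 × 16.74 ≈ 17 years.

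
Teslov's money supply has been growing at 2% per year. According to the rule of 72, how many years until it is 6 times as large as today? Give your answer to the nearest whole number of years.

about 93 years

One doubling takes 72/2 = 36.00 years.
6× is log₂ 6 ≈ 2.58 doublings, so ≈ 2.58 × 36.00 = 93 years.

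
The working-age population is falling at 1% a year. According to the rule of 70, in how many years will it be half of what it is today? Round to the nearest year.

70 years

Halving time ≈ 70 / 1 = 70.00 → 70 years.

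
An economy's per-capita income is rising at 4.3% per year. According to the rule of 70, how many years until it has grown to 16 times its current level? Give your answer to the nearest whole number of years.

around 65 years

One doubling takes 70/4.3 = 16.28 years.
Getting to 16× needs 4 doublings: 4 × 16.28 ≈ 65 years.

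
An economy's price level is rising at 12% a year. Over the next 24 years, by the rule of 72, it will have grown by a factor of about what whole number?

16 times

72/12 ≈ 6.00 years per doubling.
24 years fits 4 doublings: 2^4 = 16.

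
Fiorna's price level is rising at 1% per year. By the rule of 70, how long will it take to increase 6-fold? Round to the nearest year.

≈ 181 years

One doubling takes 70/1 = 70.00 years.
Reaching 6× takes log₂(6) ≈ 2.58 doublings.
2.58 × 70.00 ≈ 181 years.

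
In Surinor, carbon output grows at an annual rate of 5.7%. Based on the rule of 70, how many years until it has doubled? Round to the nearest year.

At 5.7%, doubling takes about 70/5.7 = 12.28 years.

about 12 years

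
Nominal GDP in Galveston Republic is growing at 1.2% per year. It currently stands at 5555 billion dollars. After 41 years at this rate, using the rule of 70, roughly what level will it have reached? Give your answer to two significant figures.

It doubles every 70/1.2 ≈ 58.33 years, so 41 years is 0.70 doublings.
2^0.70 ≈ 1.62; 5555 × 1.62 ≈ 9000 billion dollars.

roughly 9000 billion dollars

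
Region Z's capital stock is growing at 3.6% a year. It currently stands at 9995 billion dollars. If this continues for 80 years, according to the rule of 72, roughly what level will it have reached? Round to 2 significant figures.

It doubles every 72/3.6 ≈ 20.00 years, so 80 years is 4.00 doublings.
2^4.00 ≈ 16.00; 9995 × 16.00 ≈ 160000 billion dollars.

160000 billion dollars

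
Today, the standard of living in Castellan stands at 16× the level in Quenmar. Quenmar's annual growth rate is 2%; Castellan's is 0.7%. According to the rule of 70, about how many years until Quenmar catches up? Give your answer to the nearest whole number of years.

The growth-rate gap is 2% − 0.7% = 1.3 percentage points.
So the ratio between them halves every 70/1.3 ≈ 53.85 years.
A 16× gap closes after 4 halvings: 4 × 53.85 ≈ 215 years.

215 years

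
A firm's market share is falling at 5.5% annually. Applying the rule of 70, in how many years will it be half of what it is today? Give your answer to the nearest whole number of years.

about 13 years

Falling at 5.5%, it halves about every 70/5.5 = 12.73 years.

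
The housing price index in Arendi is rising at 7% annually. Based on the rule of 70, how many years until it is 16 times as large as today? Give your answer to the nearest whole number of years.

≈ 40 years

One doubling takes 70/7 = 10.00 years.
16 = 2^4, so 4 doublings → 40 years.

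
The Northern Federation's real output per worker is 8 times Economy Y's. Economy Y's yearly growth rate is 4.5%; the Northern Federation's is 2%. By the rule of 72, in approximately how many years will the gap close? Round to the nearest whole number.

Economy Y gains on the Northern Federation at 4.5% − 2% = 2.5 points a year.
At that relative rate the gap halves every 72/2.5 ≈ 28.80 years.
An 8 times gap closes after 3 halvings: 3 × 28.80 ≈ 86 years.

approximately 86 years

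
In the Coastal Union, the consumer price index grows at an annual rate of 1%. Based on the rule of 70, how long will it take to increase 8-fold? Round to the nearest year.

≈ 210 years

At 1% it doubles every 70/1 ≈ 70.00 years.
Getting to 8× needs 3 doublings: 3 × 70.00 ≈ 210 years.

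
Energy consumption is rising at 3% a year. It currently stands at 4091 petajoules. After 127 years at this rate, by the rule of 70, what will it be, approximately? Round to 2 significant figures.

180000 petajoules

It doubles every 70/3 ≈ 23.33 years, so 127 years is 5.44 doublings.
2^5.44 ≈ 43.41; 4091 × 43.41 ≈ 180000 petajoules.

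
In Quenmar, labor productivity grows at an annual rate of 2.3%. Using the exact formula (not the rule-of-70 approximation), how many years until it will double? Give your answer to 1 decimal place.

t = ln(2) / ln(1 + 0.023) = 0.6931 / 0.022739 ≈ 30.48.

30.5 years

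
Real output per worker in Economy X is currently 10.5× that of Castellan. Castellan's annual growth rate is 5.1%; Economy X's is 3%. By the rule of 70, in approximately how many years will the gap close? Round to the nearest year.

Castellan gains on Economy X at 5.1% − 3% = 2.1 points a year.
At that relative rate the gap halves every 70/2.1 ≈ 33.33 years.
A 10.5× gap takes log₂(10.5) ≈ 3.39 halvings to close: 3.39 × 33.33 ≈ 113 years.

about 113 years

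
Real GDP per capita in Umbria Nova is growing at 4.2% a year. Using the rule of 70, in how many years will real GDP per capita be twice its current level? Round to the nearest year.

about 17 years

Doubling time ≈ 70 / 4.2 = 16.67 years.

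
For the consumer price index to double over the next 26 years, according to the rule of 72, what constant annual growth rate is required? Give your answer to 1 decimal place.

72 / 26 ≈ 2.77, so about 2.8% annually.

2.8% annually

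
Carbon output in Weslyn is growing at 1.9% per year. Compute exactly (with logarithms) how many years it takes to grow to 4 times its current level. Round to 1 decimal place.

73.7 years

t = ln(4) / ln(1 + 0.019) = 1.3863 / 0.018822 ≈ 73.65.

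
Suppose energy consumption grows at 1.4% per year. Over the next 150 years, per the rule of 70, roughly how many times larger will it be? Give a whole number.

around 8 times

At 1.4% one doubling takes ≈ 50.00 years; 150 years is 3 of them, so ×8.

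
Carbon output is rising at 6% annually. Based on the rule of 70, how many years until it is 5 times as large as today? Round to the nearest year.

At 6% it doubles every 70/6 ≈ 11.67 years.
5× is log₂ 5 ≈ 2.32 doublings, so ≈ 2.32 × 11.67 = 27 years.

around 27 years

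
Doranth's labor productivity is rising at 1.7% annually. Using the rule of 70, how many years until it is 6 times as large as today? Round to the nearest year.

At 1.7% it doubles every 70/1.7 ≈ 41.18 years.
6× is log₂ 6 ≈ 2.58 doublings, so ≈ 2.58 × 41.18 = 106 years.

≈ 106 years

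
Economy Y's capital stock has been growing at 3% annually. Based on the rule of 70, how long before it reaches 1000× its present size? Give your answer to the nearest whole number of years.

Doubling time ≈ 70/3 = 23.33 years.
1000× is log₂ 1000 ≈ 9.97 doublings, so ≈ 9.97 × 23.33 = 233 years.

233 years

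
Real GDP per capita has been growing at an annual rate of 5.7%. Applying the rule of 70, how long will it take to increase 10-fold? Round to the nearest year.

At 5.7% it doubles every 70/5.7 ≈ 12.28 years.
10× is log₂ 10 ≈ 3.32 doublings, so ≈ 3.32 × 12.28 = 41 years.

≈ 41 years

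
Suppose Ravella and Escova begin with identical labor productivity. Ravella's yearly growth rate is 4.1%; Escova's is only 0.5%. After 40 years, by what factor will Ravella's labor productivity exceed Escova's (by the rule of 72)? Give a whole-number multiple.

Only the 3.6-point difference matters.
72/3.6 ≈ 20.00 years per doubling of the ratio; 40 years gives 2.00 doublings, so ≈ 4×.

roughly 4 times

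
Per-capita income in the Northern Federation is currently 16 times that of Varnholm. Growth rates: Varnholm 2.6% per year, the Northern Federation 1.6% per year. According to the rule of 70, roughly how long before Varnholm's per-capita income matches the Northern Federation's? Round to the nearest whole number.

about 280 years

Varnholm gains on the Northern Federation at 2.6% − 1.6% = 1 point a year.
At that relative rate the gap halves every 70/1 ≈ 70.00 years.
A 16 times gap closes after 4 halvings: 4 × 70.00 ≈ 280 years.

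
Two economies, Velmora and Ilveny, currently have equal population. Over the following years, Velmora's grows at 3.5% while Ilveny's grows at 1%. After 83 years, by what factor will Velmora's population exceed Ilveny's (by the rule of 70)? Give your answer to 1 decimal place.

Rate gap = 3.5% − 1% = 2.5 points.
The ratio doubles every 70/2.5 ≈ 28.00 years.
83/28.00 ≈ 2.96 doublings → ratio ≈ 2^2.96 ≈ 7.8.

≈ 7.8 times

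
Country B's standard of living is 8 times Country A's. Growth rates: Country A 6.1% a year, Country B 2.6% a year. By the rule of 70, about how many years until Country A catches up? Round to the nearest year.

The growth-rate gap is 6.1% − 2.6% = 3.5 percentage points.
So the ratio between them halves every 70/3.5 ≈ 20.00 years.
An 8 times gap closes after 3 halvings: 3 × 20.00 ≈ 60 years.

around 60 years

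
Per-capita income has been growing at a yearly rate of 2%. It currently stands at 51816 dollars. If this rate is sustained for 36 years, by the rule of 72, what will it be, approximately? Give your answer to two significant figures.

roughly 100000 dollars

Doubling time ≈ 72/2 = 36.00 years.
36 years is 36/36.00 ≈ 1.00 doublings, a factor of 2^1.00 ≈ 2.00.
51816 × 2.00 ≈ 100000 dollars.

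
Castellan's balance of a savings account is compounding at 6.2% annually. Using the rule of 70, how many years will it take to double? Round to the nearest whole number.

Doubling time ≈ 70 / 6.2 = 11.29 years.

roughly 11 years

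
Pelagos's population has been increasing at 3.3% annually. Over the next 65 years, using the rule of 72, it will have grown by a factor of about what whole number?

At 3.3% one doubling takes ≈ 21.82 years; 65 years is 3 of them, so ×8.

about 8 times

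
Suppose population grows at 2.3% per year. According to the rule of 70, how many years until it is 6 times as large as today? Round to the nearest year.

Doubling time ≈ 70/2.3 = 30.43 years.
Reaching 6× takes log₂(6) ≈ 2.58 doublings.
2.58 × 30.43 ≈ 79 years.

about 79 years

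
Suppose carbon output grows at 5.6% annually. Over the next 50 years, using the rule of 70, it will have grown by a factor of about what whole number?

At 5.6% one doubling takes ≈ 12.50 years; 50 years is 4 of them, so ×16.

16 times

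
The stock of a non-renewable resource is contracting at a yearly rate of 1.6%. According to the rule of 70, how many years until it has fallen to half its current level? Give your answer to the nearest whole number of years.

44 years

The rule works in reverse for decay: 70/1.6 ≈ 43.75 years to halve.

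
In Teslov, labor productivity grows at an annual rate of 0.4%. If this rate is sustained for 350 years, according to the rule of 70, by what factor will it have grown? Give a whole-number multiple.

70/0.4 ≈ 175.00 years per doubling.
350 years fits 2 doublings: 2^2 = 4.

roughly 4 times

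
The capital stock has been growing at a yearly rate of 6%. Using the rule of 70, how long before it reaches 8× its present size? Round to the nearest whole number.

Doubling time ≈ 70/6 = 11.67 years.
Getting to 8× needs 3 doublings: 3 × 11.67 ≈ 35 years.

approximately 35 years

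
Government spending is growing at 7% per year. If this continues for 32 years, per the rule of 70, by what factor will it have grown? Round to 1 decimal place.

Doubling time ≈ 70/7 = 10.00 years.
32 years / 10.00 ≈ 3.20 doublings → factor 2^3.20 ≈ 9.2.

≈ 9.2 times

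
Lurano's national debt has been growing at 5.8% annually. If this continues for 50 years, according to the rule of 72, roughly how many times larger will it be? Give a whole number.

At 5.8% one doubling takes ≈ 12.41 years; 50 years is 4 of them, so ×16.

16 times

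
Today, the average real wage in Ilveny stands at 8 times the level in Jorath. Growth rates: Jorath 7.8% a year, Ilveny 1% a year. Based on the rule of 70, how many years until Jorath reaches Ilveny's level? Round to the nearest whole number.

What matters is the difference: 6.8 pp.
Rule of 70 on the gap: the ratio halves every 70/6.8 ≈ 10.29 years.
An 8 times gap closes after 3 halvings: 3 × 10.29 ≈ 31 years.

≈ 31 years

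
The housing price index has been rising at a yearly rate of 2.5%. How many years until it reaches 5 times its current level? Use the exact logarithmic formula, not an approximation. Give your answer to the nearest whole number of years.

t = ln(5) / ln(1 + 0.025) = 1.6094 / 0.024693 ≈ 65.18.
≈ 65 years.

65 years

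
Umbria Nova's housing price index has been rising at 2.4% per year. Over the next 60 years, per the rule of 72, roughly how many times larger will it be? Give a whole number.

72/2.4 ≈ 30.00 years per doubling.
60 years fits 2 doublings: 2^2 = 4.

around 4 times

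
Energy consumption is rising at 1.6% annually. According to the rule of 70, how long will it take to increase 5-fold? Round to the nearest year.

about 102 years

One doubling takes 70/1.6 = 43.75 years.
5× is log₂ 5 ≈ 2.32 doublings, so ≈ 2.32 × 43.75 = 102 years.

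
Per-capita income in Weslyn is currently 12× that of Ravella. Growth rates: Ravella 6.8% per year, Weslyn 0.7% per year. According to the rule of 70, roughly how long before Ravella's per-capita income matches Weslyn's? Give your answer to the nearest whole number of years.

What matters is the difference: 6.1 pp.
Rule of 70 on the gap: the ratio halves every 70/6.1 ≈ 11.48 years.
A 12× gap takes log₂(12) ≈ 3.58 halvings to close: 3.58 × 11.48 ≈ 41 years.

approximately 41 years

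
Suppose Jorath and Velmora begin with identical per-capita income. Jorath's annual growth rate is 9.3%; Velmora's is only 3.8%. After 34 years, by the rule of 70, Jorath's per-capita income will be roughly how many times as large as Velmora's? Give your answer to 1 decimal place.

approximately 6.4 times

Jorath pulls ahead at 5.5 pp per year, so the ratio doubles every 70/5.5 ≈ 12.73 years.
In 34 years that's 2.67 doublings: 2^2.67 ≈ 6.4.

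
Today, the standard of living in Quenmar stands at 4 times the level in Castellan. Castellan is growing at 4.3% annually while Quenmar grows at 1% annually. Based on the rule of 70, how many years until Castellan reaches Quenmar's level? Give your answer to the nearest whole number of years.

approximately 42 years

What matters is the difference: 3.3 pp.
Rule of 70 on the gap: the ratio halves every 70/3.3 ≈ 21.21 years.
A 4 times gap closes after 2 halvings: 2 × 21.21 ≈ 42 years.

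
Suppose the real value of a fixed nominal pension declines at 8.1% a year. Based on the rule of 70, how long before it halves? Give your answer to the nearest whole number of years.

≈ 9 years

Halving time ≈ 70 / 8.1 = 8.64 → 9 years.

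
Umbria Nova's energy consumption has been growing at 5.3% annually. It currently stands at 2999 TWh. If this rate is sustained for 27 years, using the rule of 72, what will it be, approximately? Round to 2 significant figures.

approximately 12000 TWh

It doubles every 72/5.3 ≈ 13.58 years, so 27 years is 1.99 doublings.
2^1.99 ≈ 3.97; 2999 × 3.97 ≈ 12000 TWh.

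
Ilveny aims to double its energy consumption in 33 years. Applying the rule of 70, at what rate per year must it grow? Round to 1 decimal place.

70 / 33 ≈ 2.12, so about 2.1% per year.

approximately 2.1%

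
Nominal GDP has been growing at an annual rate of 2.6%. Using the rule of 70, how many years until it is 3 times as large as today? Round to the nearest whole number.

around 43 years

Doubling time ≈ 70/2.6 = 26.92 years.
3× is log₂ 3 ≈ 1.58 doublings, so ≈ 1.58 × 26.92 = 43 years.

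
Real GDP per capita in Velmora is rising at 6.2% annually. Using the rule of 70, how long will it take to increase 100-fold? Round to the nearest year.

≈ 75 years

One doubling takes 70/6.2 = 11.29 years.
100× is log₂ 100 ≈ 6.64 doublings, so ≈ 6.64 × 11.29 = 75 years.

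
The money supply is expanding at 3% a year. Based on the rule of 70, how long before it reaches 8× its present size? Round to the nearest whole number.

70 years

One doubling takes 70/3 = 23.33 years.
Getting to 8× needs 3 doublings: 3 × 23.33 ≈ 70 years.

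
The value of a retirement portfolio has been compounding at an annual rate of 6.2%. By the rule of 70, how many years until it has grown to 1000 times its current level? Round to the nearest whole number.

roughly 113 years

One doubling takes 70/6.2 = 11.29 years.
1000× is log₂ 1000 ≈ 9.97 doublings, so ≈ 9.97 × 11.29 = 113 years.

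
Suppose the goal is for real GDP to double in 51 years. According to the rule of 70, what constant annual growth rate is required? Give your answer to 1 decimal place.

70 / 51 ≈ 1.37, so about 1.4% a year.

roughly 1.4% a year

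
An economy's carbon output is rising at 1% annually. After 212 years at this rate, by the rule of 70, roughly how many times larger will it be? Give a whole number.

At 1% one doubling takes ≈ 70.00 years; 212 years is 3 of them, so ×8.

8 times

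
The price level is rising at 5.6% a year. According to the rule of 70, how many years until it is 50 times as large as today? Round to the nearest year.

≈ 71 years

Doubling time ≈ 70/5.6 = 12.50 years.
Reaching 50× takes log₂(50) ≈ 5.64 doublings.
5.64 × 12.50 ≈ 71 years.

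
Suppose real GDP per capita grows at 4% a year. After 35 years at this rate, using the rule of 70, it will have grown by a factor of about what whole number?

around 4 times

At 4% one doubling takes ≈ 17.50 years; 35 years is 2 of them, so ×4.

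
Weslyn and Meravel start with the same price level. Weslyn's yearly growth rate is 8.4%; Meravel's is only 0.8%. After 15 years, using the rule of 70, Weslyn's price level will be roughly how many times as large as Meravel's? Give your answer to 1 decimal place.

Only the 7.6-point difference matters.
70/7.6 ≈ 9.21 years per doubling of the ratio; 15 years gives 1.63 doublings, so ≈ 3.1×.

approximately 3.1 times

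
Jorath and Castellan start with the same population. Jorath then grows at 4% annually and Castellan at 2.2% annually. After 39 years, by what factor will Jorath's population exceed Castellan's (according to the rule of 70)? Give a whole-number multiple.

around 2 times

Jorath pulls ahead at 1.8 pp per year, so the ratio doubles every 70/1.8 ≈ 38.89 years.
In 39 years that's 1.00 doublings: 2^1.00 ≈ 2.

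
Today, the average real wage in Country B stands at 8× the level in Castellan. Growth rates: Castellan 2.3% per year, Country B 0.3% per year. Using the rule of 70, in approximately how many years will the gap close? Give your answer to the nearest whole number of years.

What matters is the difference: 2 pp.
Rule of 70 on the gap: the ratio halves every 70/2 ≈ 35.00 years.
An 8× gap closes after 3 halvings: 3 × 35.00 ≈ 105 years.

approximately 105 years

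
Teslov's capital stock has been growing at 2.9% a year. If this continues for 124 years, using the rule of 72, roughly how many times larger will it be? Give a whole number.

Doubling time ≈ 72/2.9 = 24.83 years.
124/24.83 ≈ 5 doublings, so about 2^5 = 32×.

approximately 32 times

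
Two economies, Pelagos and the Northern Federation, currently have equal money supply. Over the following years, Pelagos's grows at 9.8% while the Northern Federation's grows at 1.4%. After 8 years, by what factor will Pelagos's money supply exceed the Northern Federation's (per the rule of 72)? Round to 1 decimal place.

1.9 times

Pelagos pulls ahead at 8.4 pp per year, so the ratio doubles every 72/8.4 ≈ 8.57 years.
In 8 years that's 0.93 doublings: 2^0.93 ≈ 1.9.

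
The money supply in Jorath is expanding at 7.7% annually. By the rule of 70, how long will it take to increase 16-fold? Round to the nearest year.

roughly 36 years

At 7.7% it doubles every 70/7.7 ≈ 9.09 years.
16× is 4 doublings, so 4 × 9.09 ≈ 36 years.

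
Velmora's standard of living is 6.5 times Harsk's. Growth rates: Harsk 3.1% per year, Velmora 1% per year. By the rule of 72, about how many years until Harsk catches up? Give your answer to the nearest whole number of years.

≈ 93 years

Harsk gains on Velmora at 3.1% − 1% = 2.1 points a year.
At that relative rate the gap halves every 72/2.1 ≈ 34.29 years.
A 6.5 times gap takes log₂(6.5) ≈ 2.70 halvings to close: 2.70 × 34.29 ≈ 93 years.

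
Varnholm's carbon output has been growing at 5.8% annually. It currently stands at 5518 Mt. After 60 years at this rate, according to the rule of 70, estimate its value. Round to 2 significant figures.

about 170000 Mt

It doubles every 70/5.8 ≈ 12.07 years, so 60 years is 4.97 doublings.
2^4.97 ≈ 31.34; 5518 × 31.34 ≈ 170000 Mt.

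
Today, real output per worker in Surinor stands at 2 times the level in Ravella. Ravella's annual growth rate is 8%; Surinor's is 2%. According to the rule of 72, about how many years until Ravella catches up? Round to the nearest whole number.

12 years

The growth-rate gap is 8% − 2% = 6 percentage points.
So the ratio between them halves every 72/6 ≈ 12.00 years.
A 2 times gap closes after 1 halving: 1 × 12.00 ≈ 12 years.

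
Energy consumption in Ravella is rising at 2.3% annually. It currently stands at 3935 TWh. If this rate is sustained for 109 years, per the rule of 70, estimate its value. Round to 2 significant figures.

Doubling time ≈ 70/2.3 = 30.43 years.
109 years is 109/30.43 ≈ 3.58 doublings, a factor of 2^3.58 ≈ 11.96.
3935 × 11.96 ≈ 47000 TWh.

47000 TWh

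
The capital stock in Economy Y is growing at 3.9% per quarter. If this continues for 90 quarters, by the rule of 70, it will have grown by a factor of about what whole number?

Doubling time ≈ 70/3.9 = 17.95 quarters.
90/17.95 ≈ 5 doublings, so about 2^5 = 32×.

approximately 32 times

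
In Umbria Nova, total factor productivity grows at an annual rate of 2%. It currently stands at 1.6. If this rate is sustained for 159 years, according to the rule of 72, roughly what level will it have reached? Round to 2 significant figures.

about 34

Doubling time ≈ 72/2 = 36.00 years.
159 years is 159/36.00 ≈ 4.42 doublings, a factor of 2^4.42 ≈ 21.41.
1.6 × 21.41 ≈ 34.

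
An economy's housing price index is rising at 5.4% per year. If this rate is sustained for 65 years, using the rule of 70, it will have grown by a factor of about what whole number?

approximately 32 times

70/5.4 ≈ 12.96 years per doubling.
65 years fits 5 doublings: 2^5 = 32.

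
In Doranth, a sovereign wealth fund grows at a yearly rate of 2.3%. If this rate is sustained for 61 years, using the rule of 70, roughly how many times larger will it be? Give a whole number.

around 4 times

70/2.3 ≈ 30.43 years per doubling.
61 years fits 2 doublings: 2^2 = 4.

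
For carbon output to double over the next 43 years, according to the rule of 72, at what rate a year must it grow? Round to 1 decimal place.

1.7%

72 / 43 ≈ 1.67, so about 1.7% a year.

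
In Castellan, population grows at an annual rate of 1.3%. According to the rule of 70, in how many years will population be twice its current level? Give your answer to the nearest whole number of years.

At 1.3%, doubling takes about 70/1.3 = 53.85 years.

about 54 years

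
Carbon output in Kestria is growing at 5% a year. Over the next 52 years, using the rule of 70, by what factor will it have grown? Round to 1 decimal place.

roughly 13.1 times

Doubling time ≈ 70/5 = 14.00 years.
52 years / 14.00 ≈ 3.71 doublings → factor 2^3.71 ≈ 13.1.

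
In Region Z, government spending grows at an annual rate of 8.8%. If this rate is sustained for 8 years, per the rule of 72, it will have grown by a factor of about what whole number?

At 8.8% one doubling takes ≈ 8.18 years; 8 years is 1 of them, so ×2.

approximately 2 times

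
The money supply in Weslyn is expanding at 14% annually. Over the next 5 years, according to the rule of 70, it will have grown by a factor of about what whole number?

Doubling time ≈ 70/14 = 5.00 years.
5/5.00 ≈ 1 doubling, so about 2^1 = 2×.

around 2 times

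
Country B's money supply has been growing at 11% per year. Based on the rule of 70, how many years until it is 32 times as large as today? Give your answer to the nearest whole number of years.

roughly 32 years

Doubling time ≈ 70/11 = 6.36 years.
32× is 5 doublings, so 5 × 6.36 ≈ 32 years.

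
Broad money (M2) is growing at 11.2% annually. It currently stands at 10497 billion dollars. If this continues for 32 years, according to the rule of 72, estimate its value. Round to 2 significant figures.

Doubling time ≈ 72/11.2 = 6.43 years.
32 years is 32/6.43 ≈ 4.98 doublings, a factor of 2^4.98 ≈ 31.56.
10497 × 31.56 ≈ 330000 billion dollars.

roughly 330000 billion dollars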